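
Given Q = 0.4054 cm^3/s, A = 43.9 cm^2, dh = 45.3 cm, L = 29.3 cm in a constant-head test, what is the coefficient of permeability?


Compute hydraulic gradient:
i = dh / L = 45.3 / 29.3 = 1.54608
Then apply Darcy's law:
k = Q / (A * i)
k = 0.4054 / (43.9 * 1.54608)
k = 0.4054 / 67.8727
k = 0.005973 cm/s


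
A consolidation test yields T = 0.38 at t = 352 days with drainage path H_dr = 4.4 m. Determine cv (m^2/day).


Using cv = T * H_dr^2 / t
H_dr^2 = 4.4^2 = 19.36
cv = 0.38 * 19.36 / 352
cv = 0.0209 m^2/day


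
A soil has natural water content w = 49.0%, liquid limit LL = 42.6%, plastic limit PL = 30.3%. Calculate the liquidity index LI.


First compute the plasticity index:
PI = LL - PL = 42.6 - 30.3 = 12.3
Then compute the liquidity index:
LI = (w - PL) / PI
LI = (49.0 - 30.3) / 12.3
LI = 1.52


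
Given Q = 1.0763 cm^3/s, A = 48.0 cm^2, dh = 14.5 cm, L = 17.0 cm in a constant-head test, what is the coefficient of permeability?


Compute hydraulic gradient:
i = dh / L = 14.5 / 17.0 = 0.852941
Then apply Darcy's law:
k = Q / (A * i)
k = 1.0763 / (48.0 * 0.852941)
k = 1.0763 / 40.9412
k = 0.026289 cm/s


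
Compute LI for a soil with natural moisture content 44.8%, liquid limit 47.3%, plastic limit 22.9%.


First compute the plasticity index:
PI = LL - PL = 47.3 - 22.9 = 24.4
Then compute the liquidity index:
LI = (w - PL) / PI
LI = (44.8 - 22.9) / 24.4
LI = 0.898


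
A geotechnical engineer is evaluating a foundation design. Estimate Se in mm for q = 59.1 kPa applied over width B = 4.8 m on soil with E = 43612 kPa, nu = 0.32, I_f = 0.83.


Using Se = q * B * (1 - nu^2) * I_f / E
1 - nu^2 = 1 - 0.32^2 = 0.8976
Se = 59.1 * 4.8 * 0.8976 * 0.83 / 43612
Se = 0.004846 m
Convert to mm: Se = 0.004846 * 1000 = 4.846 mm


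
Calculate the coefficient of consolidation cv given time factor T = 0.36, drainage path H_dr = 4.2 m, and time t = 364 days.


Result: 0.01745 m^2/day

Derivation:
Using cv = T * H_dr^2 / t
H_dr^2 = 4.2^2 = 17.64
cv = 0.36 * 17.64 / 364
cv = 0.01745 m^2/day


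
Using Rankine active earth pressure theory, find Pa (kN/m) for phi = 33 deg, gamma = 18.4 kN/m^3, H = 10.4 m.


Compute active earth pressure coefficient:
Ka = tan^2(45 - phi/2) = tan^2(28.5) = 0.294801
Compute active force:
Pa = 0.5 * Ka * gamma * H^2
Pa = 0.5 * 0.294801 * 18.4 * 10.4^2
Pa = 293.35 kN/m


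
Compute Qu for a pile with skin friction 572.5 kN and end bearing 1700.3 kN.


Result: 2272.8 kN

Derivation:
Using Qu = Qf + Qb
Qu = 572.5 + 1700.3
Qu = 2272.8 kN


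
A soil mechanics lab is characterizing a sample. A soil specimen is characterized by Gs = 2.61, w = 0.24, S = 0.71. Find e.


Result: 0.8823

Derivation:
Using the relation e = Gs * w / S
e = 2.61 * 0.24 / 0.71
e = 0.8823


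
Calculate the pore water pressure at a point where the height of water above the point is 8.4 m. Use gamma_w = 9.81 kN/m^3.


Result: 82.4 kPa

Derivation:
Using u = gamma_w * h_w
u = 9.81 * 8.4
u = 82.4 kPa


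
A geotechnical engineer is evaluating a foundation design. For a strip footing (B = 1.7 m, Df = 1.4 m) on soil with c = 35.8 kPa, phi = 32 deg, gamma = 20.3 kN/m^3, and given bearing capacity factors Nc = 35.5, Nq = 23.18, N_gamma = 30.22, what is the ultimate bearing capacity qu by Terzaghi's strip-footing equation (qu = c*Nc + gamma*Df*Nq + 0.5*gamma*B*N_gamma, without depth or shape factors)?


Compute qu = c*Nc + gamma*Df*Nq + 0.5*gamma*B*N_gamma
Term 1: 35.8 * 35.5 = 1270.9
Term 2: 20.3 * 1.4 * 23.18 = 658.7756
Term 3: 0.5 * 20.3 * 1.7 * 30.22 = 521.4461
qu = 1270.9 + 658.7756 + 521.4461
qu = 2451.12 kPa


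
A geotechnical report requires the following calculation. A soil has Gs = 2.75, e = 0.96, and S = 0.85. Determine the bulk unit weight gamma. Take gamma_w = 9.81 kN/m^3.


Using gamma = gamma_w * (Gs + S*e) / (1 + e)
Numerator: Gs + S*e = 2.75 + 0.85*0.96 = 3.566
Denominator: 1 + e = 1 + 0.96 = 1.96
gamma = 9.81 * 3.566 / 1.96
gamma = 17.848 kN/m^3


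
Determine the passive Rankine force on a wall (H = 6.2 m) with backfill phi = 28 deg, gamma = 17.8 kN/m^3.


Result: 947.6 kN/m

Derivation:
Compute passive earth pressure coefficient:
Kp = tan^2(45 + phi/2) = tan^2(59.0) = 2.769826
Compute passive force:
Pp = 0.5 * Kp * gamma * H^2
Pp = 0.5 * 2.769826 * 17.8 * 6.2^2
Pp = 947.6 kN/m


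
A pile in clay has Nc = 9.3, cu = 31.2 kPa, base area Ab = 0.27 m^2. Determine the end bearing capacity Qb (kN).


Using Qb = Nc * cu * Ab
Qb = 9.3 * 31.2 * 0.27
Qb = 78.34 kN


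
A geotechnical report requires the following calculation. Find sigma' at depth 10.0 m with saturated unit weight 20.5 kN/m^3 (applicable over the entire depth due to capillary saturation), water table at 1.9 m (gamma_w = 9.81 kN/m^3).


Total stress = gamma_sat * depth
sigma = 20.5 * 10.0 = 205.0 kPa
Pore water pressure u = gamma_w * (depth - d_wt)
u = 9.81 * (10.0 - 1.9) = 79.461 kPa
Effective stress = sigma - u
sigma' = 205.0 - 79.461 = 125.54 kPa


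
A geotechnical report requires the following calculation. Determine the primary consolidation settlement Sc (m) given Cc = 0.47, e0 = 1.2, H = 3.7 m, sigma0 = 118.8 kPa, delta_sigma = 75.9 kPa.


Result: 0.1696 m

Derivation:
Using Sc = Cc * H / (1 + e0) * log10((sigma0 + delta_sigma) / sigma0)
Stress ratio = (118.8 + 75.9) / 118.8 = 1.63889
log10(1.63889) = 0.21455
Cc * H / (1 + e0) = 0.47 * 3.7 / (1 + 1.2) = 0.790455
Sc = 0.790455 * 0.21455
Sc = 0.1696 m


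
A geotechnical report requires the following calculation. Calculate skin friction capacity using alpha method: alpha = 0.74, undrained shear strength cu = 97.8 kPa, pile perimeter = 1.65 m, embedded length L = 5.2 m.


Using Qs = alpha * cu * perimeter * L
Qs = 0.74 * 97.8 * 1.65 * 5.2
Qs = 620.95 kN


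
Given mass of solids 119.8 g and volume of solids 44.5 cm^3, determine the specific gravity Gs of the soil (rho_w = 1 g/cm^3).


Using Gs = m_s / (V_s * rho_w)
Since rho_w = 1 g/cm^3:
Gs = 119.8 / 44.5
Gs = 2.692


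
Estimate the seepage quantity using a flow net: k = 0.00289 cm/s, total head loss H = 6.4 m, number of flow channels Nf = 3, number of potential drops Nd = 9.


Result: 6.165e-05 m^3/s per m

Derivation:
Convert k to m/s for unit consistency with H:
k = 0.00289 cm/s = 0.00289 / 100 m/s = 2.89e-05 m/s
Using q = k * H * Nf / Nd
Nf / Nd = 3 / 9 = 0.3333
q = 2.89e-05 * 6.4 * 0.3333
q = 6.165e-05 m^3/s per m


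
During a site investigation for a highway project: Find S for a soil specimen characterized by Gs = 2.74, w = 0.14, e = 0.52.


Result: 0.7377

Derivation:
Using S = Gs * w / e
S = 2.74 * 0.14 / 0.52
S = 0.7377


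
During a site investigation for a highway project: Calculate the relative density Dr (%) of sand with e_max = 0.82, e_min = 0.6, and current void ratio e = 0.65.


Using Dr = (e_max - e) / (e_max - e_min) * 100
e_max - e = 0.82 - 0.65 = 0.17
e_max - e_min = 0.82 - 0.6 = 0.22
Dr = 0.17 / 0.22 * 100
Dr = 77.27 %


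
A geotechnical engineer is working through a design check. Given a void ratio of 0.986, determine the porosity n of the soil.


Using the relation n = e / (1 + e)
n = 0.986 / (1 + 0.986)
n = 0.986 / 1.986
n = 0.4965


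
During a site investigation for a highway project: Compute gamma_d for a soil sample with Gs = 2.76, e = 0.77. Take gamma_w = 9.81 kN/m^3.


Using gamma_d = Gs * gamma_w / (1 + e)
gamma_d = 2.76 * 9.81 / (1 + 0.77)
gamma_d = 2.76 * 9.81 / 1.77
gamma_d = 15.297 kN/m^3


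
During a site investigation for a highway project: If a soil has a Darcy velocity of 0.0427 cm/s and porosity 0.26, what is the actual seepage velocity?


Using v_s = v_d / n
v_s = 0.0427 / 0.26
v_s = 0.16423 cm/s


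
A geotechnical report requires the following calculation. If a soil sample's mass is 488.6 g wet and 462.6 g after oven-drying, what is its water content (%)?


Using w = (m_wet - m_dry) / m_dry * 100
m_wet - m_dry = 488.6 - 462.6 = 26.0 g
w = 26.0 / 462.6 * 100
w = 5.62 %


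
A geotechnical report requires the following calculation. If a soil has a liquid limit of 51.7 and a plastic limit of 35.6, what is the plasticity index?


Using PI = LL - PL
PI = 51.7 - 35.6
PI = 16.1


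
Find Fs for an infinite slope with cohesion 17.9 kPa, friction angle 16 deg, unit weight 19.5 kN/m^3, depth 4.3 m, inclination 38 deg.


Using Fs = c / (gamma*H*sin(beta)*cos(beta)) + tan(phi)/tan(beta)
Cohesion contribution = 17.9 / (19.5*4.3*sin(38)*cos(38))
Cohesion contribution = 0.440023
Friction contribution = tan(16)/tan(38) = 0.367017
Fs = 0.440023 + 0.367017
Fs = 0.807


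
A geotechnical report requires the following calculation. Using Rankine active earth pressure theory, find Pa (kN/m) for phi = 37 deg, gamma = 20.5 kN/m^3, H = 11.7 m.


Compute active earth pressure coefficient:
Ka = tan^2(45 - phi/2) = tan^2(26.5) = 0.248584
Compute active force:
Pa = 0.5 * Ka * gamma * H^2
Pa = 0.5 * 0.248584 * 20.5 * 11.7^2
Pa = 348.79 kN/m


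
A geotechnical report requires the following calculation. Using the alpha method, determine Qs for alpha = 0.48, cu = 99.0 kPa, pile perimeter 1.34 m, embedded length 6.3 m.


Using Qs = alpha * cu * perimeter * L
Qs = 0.48 * 99.0 * 1.34 * 6.3
Qs = 401.16 kN


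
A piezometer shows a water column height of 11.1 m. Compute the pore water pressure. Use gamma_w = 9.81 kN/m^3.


Using u = gamma_w * h_w
u = 9.81 * 11.1
u = 108.89 kPa


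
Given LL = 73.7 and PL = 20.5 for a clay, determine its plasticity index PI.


Using PI = LL - PL
PI = 73.7 - 20.5
PI = 53.2


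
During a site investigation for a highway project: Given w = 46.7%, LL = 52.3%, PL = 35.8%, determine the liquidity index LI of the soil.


First compute the plasticity index:
PI = LL - PL = 52.3 - 35.8 = 16.5
Then compute the liquidity index:
LI = (w - PL) / PI
LI = (46.7 - 35.8) / 16.5
LI = 0.661


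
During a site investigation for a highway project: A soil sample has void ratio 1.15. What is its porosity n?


Result: 0.5349

Derivation:
Using the relation n = e / (1 + e)
n = 1.15 / (1 + 1.15)
n = 1.15 / 2.15
n = 0.5349


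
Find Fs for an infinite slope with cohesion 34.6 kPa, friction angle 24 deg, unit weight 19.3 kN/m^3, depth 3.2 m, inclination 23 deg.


Result: 2.607

Derivation:
Using Fs = c / (gamma*H*sin(beta)*cos(beta)) + tan(phi)/tan(beta)
Cohesion contribution = 34.6 / (19.3*3.2*sin(23)*cos(23))
Cohesion contribution = 1.55763
Friction contribution = tan(24)/tan(23) = 1.04889
Fs = 1.55763 + 1.04889
Fs = 2.607


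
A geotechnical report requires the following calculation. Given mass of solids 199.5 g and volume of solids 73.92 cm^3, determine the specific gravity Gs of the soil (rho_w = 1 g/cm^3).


Using Gs = m_s / (V_s * rho_w)
Since rho_w = 1 g/cm^3:
Gs = 199.5 / 73.92
Gs = 2.699


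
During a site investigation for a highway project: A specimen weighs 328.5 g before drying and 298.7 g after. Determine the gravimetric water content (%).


Using w = (m_wet - m_dry) / m_dry * 100
m_wet - m_dry = 328.5 - 298.7 = 29.8 g
w = 29.8 / 298.7 * 100
w = 9.98 %


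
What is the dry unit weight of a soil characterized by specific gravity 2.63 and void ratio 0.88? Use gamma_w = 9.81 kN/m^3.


Using gamma_d = Gs * gamma_w / (1 + e)
gamma_d = 2.63 * 9.81 / (1 + 0.88)
gamma_d = 2.63 * 9.81 / 1.88
gamma_d = 13.724 kN/m^3


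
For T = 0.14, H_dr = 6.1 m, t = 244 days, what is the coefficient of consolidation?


Using cv = T * H_dr^2 / t
H_dr^2 = 6.1^2 = 37.21
cv = 0.14 * 37.21 / 244
cv = 0.02135 m^2/day


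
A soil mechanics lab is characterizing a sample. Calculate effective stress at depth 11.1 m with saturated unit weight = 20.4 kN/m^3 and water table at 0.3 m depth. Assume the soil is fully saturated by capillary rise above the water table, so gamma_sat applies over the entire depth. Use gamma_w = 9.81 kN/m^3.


Result: 120.49 kPa

Derivation:
Total stress = gamma_sat * depth
sigma = 20.4 * 11.1 = 226.44 kPa
Pore water pressure u = gamma_w * (depth - d_wt)
u = 9.81 * (11.1 - 0.3) = 105.948 kPa
Effective stress = sigma - u
sigma' = 226.44 - 105.948 = 120.49 kPa


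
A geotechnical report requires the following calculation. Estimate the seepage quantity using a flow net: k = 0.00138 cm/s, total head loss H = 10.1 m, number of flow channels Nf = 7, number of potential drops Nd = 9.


Convert k to m/s for unit consistency with H:
k = 0.00138 cm/s = 0.00138 / 100 m/s = 1.38e-05 m/s
Using q = k * H * Nf / Nd
Nf / Nd = 7 / 9 = 0.7778
q = 1.38e-05 * 10.1 * 0.7778
q = 0.0001084 m^3/s per m


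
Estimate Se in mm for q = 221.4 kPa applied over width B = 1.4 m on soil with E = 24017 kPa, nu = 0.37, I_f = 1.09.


Using Se = q * B * (1 - nu^2) * I_f / E
1 - nu^2 = 1 - 0.37^2 = 0.8631
Se = 221.4 * 1.4 * 0.8631 * 1.09 / 24017
Se = 0.012142 m
Convert to mm: Se = 0.012142 * 1000 = 12.142 mm


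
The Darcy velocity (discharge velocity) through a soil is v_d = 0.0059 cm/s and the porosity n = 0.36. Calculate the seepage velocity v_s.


Using v_s = v_d / n
v_s = 0.0059 / 0.36
v_s = 0.01639 cm/s


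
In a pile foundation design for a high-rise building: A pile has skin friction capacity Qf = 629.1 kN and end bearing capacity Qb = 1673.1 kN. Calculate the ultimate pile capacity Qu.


Result: 2302.2 kN

Derivation:
Using Qu = Qf + Qb
Qu = 629.1 + 1673.1
Qu = 2302.2 kN


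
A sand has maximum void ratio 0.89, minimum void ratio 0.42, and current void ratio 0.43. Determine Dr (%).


Using Dr = (e_max - e) / (e_max - e_min) * 100
e_max - e = 0.89 - 0.43 = 0.46
e_max - e_min = 0.89 - 0.42 = 0.47
Dr = 0.46 / 0.47 * 100
Dr = 97.87 %


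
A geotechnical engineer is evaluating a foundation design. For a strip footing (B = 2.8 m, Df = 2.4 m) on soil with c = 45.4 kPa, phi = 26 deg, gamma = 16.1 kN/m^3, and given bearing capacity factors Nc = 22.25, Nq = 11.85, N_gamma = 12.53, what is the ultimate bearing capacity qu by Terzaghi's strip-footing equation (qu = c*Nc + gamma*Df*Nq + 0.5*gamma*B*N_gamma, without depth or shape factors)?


Compute qu = c*Nc + gamma*Df*Nq + 0.5*gamma*B*N_gamma
Term 1: 45.4 * 22.25 = 1010.15
Term 2: 16.1 * 2.4 * 11.85 = 457.884
Term 3: 0.5 * 16.1 * 2.8 * 12.53 = 282.4262
qu = 1010.15 + 457.884 + 282.4262
qu = 1750.46 kPa


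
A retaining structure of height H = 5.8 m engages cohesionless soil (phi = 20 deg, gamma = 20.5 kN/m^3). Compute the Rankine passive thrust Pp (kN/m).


Compute passive earth pressure coefficient:
Kp = tan^2(45 + phi/2) = tan^2(55.0) = 2.039607
Compute passive force:
Pp = 0.5 * Kp * gamma * H^2
Pp = 0.5 * 2.039607 * 20.5 * 5.8^2
Pp = 703.28 kN/m


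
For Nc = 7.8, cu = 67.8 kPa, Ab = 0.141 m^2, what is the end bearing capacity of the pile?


Using Qb = Nc * cu * Ab
Qb = 7.8 * 67.8 * 0.141
Qb = 74.57 kN


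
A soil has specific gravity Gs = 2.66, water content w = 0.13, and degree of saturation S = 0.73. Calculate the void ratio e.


Result: 0.4737

Derivation:
Using the relation e = Gs * w / S
e = 2.66 * 0.13 / 0.73
e = 0.4737


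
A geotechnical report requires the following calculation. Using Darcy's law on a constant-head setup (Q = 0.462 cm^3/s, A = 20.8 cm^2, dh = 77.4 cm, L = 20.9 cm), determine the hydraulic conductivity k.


Compute hydraulic gradient:
i = dh / L = 77.4 / 20.9 = 3.70335
Then apply Darcy's law:
k = Q / (A * i)
k = 0.462 / (20.8 * 3.70335)
k = 0.462 / 77.0297
k = 0.005998 cm/s


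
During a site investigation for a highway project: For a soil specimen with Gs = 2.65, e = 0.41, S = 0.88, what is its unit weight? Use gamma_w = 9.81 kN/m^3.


Result: 20.947 kN/m^3

Derivation:
Using gamma = gamma_w * (Gs + S*e) / (1 + e)
Numerator: Gs + S*e = 2.65 + 0.88*0.41 = 3.0108
Denominator: 1 + e = 1 + 0.41 = 1.41
gamma = 9.81 * 3.0108 / 1.41
gamma = 20.947 kN/m^3


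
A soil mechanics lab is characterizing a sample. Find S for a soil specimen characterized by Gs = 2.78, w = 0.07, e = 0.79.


Result: 0.2463

Derivation:
Using S = Gs * w / e
S = 2.78 * 0.07 / 0.79
S = 0.2463


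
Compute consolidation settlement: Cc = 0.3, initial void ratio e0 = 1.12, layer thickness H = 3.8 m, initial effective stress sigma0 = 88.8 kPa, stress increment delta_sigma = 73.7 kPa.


Result: 0.1411 m

Derivation:
Using Sc = Cc * H / (1 + e0) * log10((sigma0 + delta_sigma) / sigma0)
Stress ratio = (88.8 + 73.7) / 88.8 = 1.82995
log10(1.82995) = 0.26244
Cc * H / (1 + e0) = 0.3 * 3.8 / (1 + 1.12) = 0.537736
Sc = 0.537736 * 0.26244
Sc = 0.1411 m


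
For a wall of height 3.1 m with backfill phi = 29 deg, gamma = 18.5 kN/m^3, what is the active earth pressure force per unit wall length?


Compute active earth pressure coefficient:
Ka = tan^2(45 - phi/2) = tan^2(30.5) = 0.346974
Compute active force:
Pa = 0.5 * Ka * gamma * H^2
Pa = 0.5 * 0.346974 * 18.5 * 3.1^2
Pa = 30.84 kN/m


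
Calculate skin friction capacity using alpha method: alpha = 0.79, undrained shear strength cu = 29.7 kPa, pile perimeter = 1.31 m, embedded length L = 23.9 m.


Using Qs = alpha * cu * perimeter * L
Qs = 0.79 * 29.7 * 1.31 * 23.9
Qs = 734.6 kN


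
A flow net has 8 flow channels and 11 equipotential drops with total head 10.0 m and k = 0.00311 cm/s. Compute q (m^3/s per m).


Result: 0.0002262 m^3/s per m

Derivation:
Convert k to m/s for unit consistency with H:
k = 0.00311 cm/s = 0.00311 / 100 m/s = 3.11e-05 m/s
Using q = k * H * Nf / Nd
Nf / Nd = 8 / 11 = 0.7273
q = 3.11e-05 * 10.0 * 0.7273
q = 0.0002262 m^3/s per m


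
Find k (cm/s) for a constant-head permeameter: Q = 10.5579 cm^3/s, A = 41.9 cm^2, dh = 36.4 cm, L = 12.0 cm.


Result: 0.08307 cm/s

Derivation:
Compute hydraulic gradient:
i = dh / L = 36.4 / 12.0 = 3.03333
Then apply Darcy's law:
k = Q / (A * i)
k = 10.5579 / (41.9 * 3.03333)
k = 10.5579 / 127.097
k = 0.08307 cm/s


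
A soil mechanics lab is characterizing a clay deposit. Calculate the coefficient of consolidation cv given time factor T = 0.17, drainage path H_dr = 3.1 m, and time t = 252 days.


Result: 0.00648 m^2/day

Derivation:
Using cv = T * H_dr^2 / t
H_dr^2 = 3.1^2 = 9.61
cv = 0.17 * 9.61 / 252
cv = 0.00648 m^2/day


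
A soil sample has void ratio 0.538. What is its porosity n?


Result: 0.3498

Derivation:
Using the relation n = e / (1 + e)
n = 0.538 / (1 + 0.538)
n = 0.538 / 1.538
n = 0.3498


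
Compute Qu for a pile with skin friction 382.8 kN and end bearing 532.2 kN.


Result: 915.0 kN

Derivation:
Using Qu = Qf + Qb
Qu = 382.8 + 532.2
Qu = 915.0 kN


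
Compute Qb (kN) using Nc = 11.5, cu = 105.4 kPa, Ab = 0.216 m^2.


Result: 261.81 kN

Derivation:
Using Qb = Nc * cu * Ab
Qb = 11.5 * 105.4 * 0.216
Qb = 261.81 kN


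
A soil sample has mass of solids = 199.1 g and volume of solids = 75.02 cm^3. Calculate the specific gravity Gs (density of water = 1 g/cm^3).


Using Gs = m_s / (V_s * rho_w)
Since rho_w = 1 g/cm^3:
Gs = 199.1 / 75.02
Gs = 2.654


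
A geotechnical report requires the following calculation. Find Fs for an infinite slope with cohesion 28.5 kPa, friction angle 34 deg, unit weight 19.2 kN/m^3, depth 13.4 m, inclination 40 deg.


Using Fs = c / (gamma*H*sin(beta)*cos(beta)) + tan(phi)/tan(beta)
Cohesion contribution = 28.5 / (19.2*13.4*sin(40)*cos(40))
Cohesion contribution = 0.224966
Friction contribution = tan(34)/tan(40) = 0.803848
Fs = 0.224966 + 0.803848
Fs = 1.029


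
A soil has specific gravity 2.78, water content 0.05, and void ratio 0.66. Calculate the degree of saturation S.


Using S = Gs * w / e
S = 2.78 * 0.05 / 0.66
S = 0.2106


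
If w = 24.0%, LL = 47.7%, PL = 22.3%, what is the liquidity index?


First compute the plasticity index:
PI = LL - PL = 47.7 - 22.3 = 25.4
Then compute the liquidity index:
LI = (w - PL) / PI
LI = (24.0 - 22.3) / 25.4
LI = 0.067


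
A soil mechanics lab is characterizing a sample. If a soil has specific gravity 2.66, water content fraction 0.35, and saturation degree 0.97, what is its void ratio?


Result: 0.9598

Derivation:
Using the relation e = Gs * w / S
e = 2.66 * 0.35 / 0.97
e = 0.9598


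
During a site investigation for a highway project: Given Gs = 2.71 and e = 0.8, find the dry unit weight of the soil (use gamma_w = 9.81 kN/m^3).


Using gamma_d = Gs * gamma_w / (1 + e)
gamma_d = 2.71 * 9.81 / (1 + 0.8)
gamma_d = 2.71 * 9.81 / 1.8
gamma_d = 14.77 kN/m^3


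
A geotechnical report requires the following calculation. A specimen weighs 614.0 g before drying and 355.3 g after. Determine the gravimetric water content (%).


Result: 72.81 %

Derivation:
Using w = (m_wet - m_dry) / m_dry * 100
m_wet - m_dry = 614.0 - 355.3 = 258.7 g
w = 258.7 / 355.3 * 100
w = 72.81 %


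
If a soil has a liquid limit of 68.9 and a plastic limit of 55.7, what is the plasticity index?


Using PI = LL - PL
PI = 68.9 - 55.7
PI = 13.2


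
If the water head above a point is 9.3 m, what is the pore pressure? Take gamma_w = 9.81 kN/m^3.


Using u = gamma_w * h_w
u = 9.81 * 9.3
u = 91.23 kPa


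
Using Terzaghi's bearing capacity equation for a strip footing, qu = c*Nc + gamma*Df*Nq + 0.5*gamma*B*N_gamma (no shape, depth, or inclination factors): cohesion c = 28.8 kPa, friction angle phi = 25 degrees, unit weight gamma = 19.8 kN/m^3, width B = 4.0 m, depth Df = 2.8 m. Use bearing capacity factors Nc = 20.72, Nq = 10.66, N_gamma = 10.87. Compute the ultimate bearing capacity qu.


Result: 1618.18 kPa

Derivation:
Compute qu = c*Nc + gamma*Df*Nq + 0.5*gamma*B*N_gamma
Term 1: 28.8 * 20.72 = 596.736
Term 2: 19.8 * 2.8 * 10.66 = 590.9904
Term 3: 0.5 * 19.8 * 4.0 * 10.87 = 430.452
qu = 596.736 + 590.9904 + 430.452
qu = 1618.18 kPa


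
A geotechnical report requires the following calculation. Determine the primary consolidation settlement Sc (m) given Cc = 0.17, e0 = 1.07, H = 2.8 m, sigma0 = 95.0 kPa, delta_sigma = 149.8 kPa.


Using Sc = Cc * H / (1 + e0) * log10((sigma0 + delta_sigma) / sigma0)
Stress ratio = (95.0 + 149.8) / 95.0 = 2.57684
log10(2.57684) = 0.411088
Cc * H / (1 + e0) = 0.17 * 2.8 / (1 + 1.07) = 0.229952
Sc = 0.229952 * 0.411088
Sc = 0.0945 m


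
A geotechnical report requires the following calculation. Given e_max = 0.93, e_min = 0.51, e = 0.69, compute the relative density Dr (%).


Result: 57.14 %

Derivation:
Using Dr = (e_max - e) / (e_max - e_min) * 100
e_max - e = 0.93 - 0.69 = 0.24
e_max - e_min = 0.93 - 0.51 = 0.42
Dr = 0.24 / 0.42 * 100
Dr = 57.14 %


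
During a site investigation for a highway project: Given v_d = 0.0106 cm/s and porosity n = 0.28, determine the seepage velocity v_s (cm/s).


Using v_s = v_d / n
v_s = 0.0106 / 0.28
v_s = 0.03786 cm/s


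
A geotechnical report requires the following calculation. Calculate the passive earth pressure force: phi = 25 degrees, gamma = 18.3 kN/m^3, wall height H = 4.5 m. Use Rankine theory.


Compute passive earth pressure coefficient:
Kp = tan^2(45 + phi/2) = tan^2(57.5) = 2.463913
Compute passive force:
Pp = 0.5 * Kp * gamma * H^2
Pp = 0.5 * 2.463913 * 18.3 * 4.5^2
Pp = 456.53 kN/m


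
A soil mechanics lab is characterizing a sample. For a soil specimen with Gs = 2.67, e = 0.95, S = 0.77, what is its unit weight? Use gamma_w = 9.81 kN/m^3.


Result: 17.112 kN/m^3

Derivation:
Using gamma = gamma_w * (Gs + S*e) / (1 + e)
Numerator: Gs + S*e = 2.67 + 0.77*0.95 = 3.4015
Denominator: 1 + e = 1 + 0.95 = 1.95
gamma = 9.81 * 3.4015 / 1.95
gamma = 17.112 kN/m^3


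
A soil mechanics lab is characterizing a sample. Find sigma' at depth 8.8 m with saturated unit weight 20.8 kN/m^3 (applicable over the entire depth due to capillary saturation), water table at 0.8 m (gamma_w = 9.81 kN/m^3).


Result: 104.56 kPa

Derivation:
Total stress = gamma_sat * depth
sigma = 20.8 * 8.8 = 183.04 kPa
Pore water pressure u = gamma_w * (depth - d_wt)
u = 9.81 * (8.8 - 0.8) = 78.48 kPa
Effective stress = sigma - u
sigma' = 183.04 - 78.48 = 104.56 kPa


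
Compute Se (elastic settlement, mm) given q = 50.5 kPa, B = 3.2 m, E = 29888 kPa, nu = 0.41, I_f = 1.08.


Result: 4.858 mm

Derivation:
Using Se = q * B * (1 - nu^2) * I_f / E
1 - nu^2 = 1 - 0.41^2 = 0.8319
Se = 50.5 * 3.2 * 0.8319 * 1.08 / 29888
Se = 0.004858 m
Convert to mm: Se = 0.004858 * 1000 = 4.858 mm


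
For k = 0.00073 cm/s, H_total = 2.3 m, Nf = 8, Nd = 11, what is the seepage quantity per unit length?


Convert k to m/s for unit consistency with H:
k = 0.00073 cm/s = 0.00073 / 100 m/s = 7.3e-06 m/s
Using q = k * H * Nf / Nd
Nf / Nd = 8 / 11 = 0.7273
q = 7.3e-06 * 2.3 * 0.7273
q = 1.221e-05 m^3/s per m


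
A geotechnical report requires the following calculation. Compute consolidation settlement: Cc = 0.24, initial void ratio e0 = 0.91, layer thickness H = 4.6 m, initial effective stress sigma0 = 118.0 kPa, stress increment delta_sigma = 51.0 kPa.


Result: 0.0902 m

Derivation:
Using Sc = Cc * H / (1 + e0) * log10((sigma0 + delta_sigma) / sigma0)
Stress ratio = (118.0 + 51.0) / 118.0 = 1.4322
log10(1.4322) = 0.156005
Cc * H / (1 + e0) = 0.24 * 4.6 / (1 + 0.91) = 0.57801
Sc = 0.57801 * 0.156005
Sc = 0.0902 m


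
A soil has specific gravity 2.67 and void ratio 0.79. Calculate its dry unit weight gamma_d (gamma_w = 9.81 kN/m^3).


Using gamma_d = Gs * gamma_w / (1 + e)
gamma_d = 2.67 * 9.81 / (1 + 0.79)
gamma_d = 2.67 * 9.81 / 1.79
gamma_d = 14.633 kN/m^3


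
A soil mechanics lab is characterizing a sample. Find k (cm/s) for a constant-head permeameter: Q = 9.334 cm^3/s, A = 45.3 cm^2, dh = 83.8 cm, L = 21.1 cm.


Compute hydraulic gradient:
i = dh / L = 83.8 / 21.1 = 3.97156
Then apply Darcy's law:
k = Q / (A * i)
k = 9.334 / (45.3 * 3.97156)
k = 9.334 / 179.912
k = 0.051881 cm/s


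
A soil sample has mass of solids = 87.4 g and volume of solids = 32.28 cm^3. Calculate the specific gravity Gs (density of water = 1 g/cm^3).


Using Gs = m_s / (V_s * rho_w)
Since rho_w = 1 g/cm^3:
Gs = 87.4 / 32.28
Gs = 2.708


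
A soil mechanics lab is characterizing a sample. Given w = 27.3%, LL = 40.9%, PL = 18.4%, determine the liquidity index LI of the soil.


Result: 0.396

Derivation:
First compute the plasticity index:
PI = LL - PL = 40.9 - 18.4 = 22.5
Then compute the liquidity index:
LI = (w - PL) / PI
LI = (27.3 - 18.4) / 22.5
LI = 0.396


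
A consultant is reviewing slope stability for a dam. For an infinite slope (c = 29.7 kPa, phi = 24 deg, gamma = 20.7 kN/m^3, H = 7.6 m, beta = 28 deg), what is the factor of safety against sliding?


Using Fs = c / (gamma*H*sin(beta)*cos(beta)) + tan(phi)/tan(beta)
Cohesion contribution = 29.7 / (20.7*7.6*sin(28)*cos(28))
Cohesion contribution = 0.455437
Friction contribution = tan(24)/tan(28) = 0.837353
Fs = 0.455437 + 0.837353
Fs = 1.293


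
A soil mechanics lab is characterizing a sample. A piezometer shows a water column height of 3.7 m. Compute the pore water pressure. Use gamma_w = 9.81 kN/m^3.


Using u = gamma_w * h_w
u = 9.81 * 3.7
u = 36.3 kPa


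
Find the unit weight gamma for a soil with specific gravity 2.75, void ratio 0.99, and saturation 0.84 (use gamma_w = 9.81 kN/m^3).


Using gamma = gamma_w * (Gs + S*e) / (1 + e)
Numerator: Gs + S*e = 2.75 + 0.84*0.99 = 3.5816
Denominator: 1 + e = 1 + 0.99 = 1.99
gamma = 9.81 * 3.5816 / 1.99
gamma = 17.656 kN/m^3


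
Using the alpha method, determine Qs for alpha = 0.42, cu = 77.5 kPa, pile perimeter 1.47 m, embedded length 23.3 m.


Using Qs = alpha * cu * perimeter * L
Qs = 0.42 * 77.5 * 1.47 * 23.3
Qs = 1114.87 kN


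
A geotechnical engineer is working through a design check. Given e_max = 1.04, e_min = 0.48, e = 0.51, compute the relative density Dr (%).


Using Dr = (e_max - e) / (e_max - e_min) * 100
e_max - e = 1.04 - 0.51 = 0.53
e_max - e_min = 1.04 - 0.48 = 0.56
Dr = 0.53 / 0.56 * 100
Dr = 94.64 %


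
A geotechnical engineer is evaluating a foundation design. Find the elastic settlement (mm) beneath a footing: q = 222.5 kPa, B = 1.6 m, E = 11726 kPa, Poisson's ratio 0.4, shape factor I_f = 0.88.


Using Se = q * B * (1 - nu^2) * I_f / E
1 - nu^2 = 1 - 0.4^2 = 0.84
Se = 222.5 * 1.6 * 0.84 * 0.88 / 11726
Se = 0.022442 m
Convert to mm: Se = 0.022442 * 1000 = 22.442 mm


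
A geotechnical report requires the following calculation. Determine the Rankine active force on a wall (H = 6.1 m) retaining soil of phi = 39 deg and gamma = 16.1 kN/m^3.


Compute active earth pressure coefficient:
Ka = tan^2(45 - phi/2) = tan^2(25.5) = 0.227506
Compute active force:
Pa = 0.5 * Ka * gamma * H^2
Pa = 0.5 * 0.227506 * 16.1 * 6.1^2
Pa = 68.15 kN/m


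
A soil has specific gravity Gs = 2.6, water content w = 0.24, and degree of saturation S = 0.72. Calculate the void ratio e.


Using the relation e = Gs * w / S
e = 2.6 * 0.24 / 0.72
e = 0.8667


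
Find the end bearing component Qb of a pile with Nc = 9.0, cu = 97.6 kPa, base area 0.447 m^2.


Result: 392.64 kN

Derivation:
Using Qb = Nc * cu * Ab
Qb = 9.0 * 97.6 * 0.447
Qb = 392.64 kN


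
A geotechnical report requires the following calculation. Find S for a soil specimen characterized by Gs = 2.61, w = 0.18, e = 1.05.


Using S = Gs * w / e
S = 2.61 * 0.18 / 1.05
S = 0.4474


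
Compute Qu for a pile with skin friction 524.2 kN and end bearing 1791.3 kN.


Using Qu = Qf + Qb
Qu = 524.2 + 1791.3
Qu = 2315.5 kN


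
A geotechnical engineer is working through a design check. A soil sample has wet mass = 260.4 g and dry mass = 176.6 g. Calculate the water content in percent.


Using w = (m_wet - m_dry) / m_dry * 100
m_wet - m_dry = 260.4 - 176.6 = 83.8 g
w = 83.8 / 176.6 * 100
w = 47.45 %


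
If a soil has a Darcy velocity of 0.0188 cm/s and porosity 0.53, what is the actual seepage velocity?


Using v_s = v_d / n
v_s = 0.0188 / 0.53
v_s = 0.03547 cm/s


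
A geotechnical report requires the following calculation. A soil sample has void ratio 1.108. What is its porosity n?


Using the relation n = e / (1 + e)
n = 1.108 / (1 + 1.108)
n = 1.108 / 2.108
n = 0.5256


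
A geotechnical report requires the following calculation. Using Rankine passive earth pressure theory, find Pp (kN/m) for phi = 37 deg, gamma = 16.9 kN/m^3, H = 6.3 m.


Compute passive earth pressure coefficient:
Kp = tan^2(45 + phi/2) = tan^2(63.5) = 4.022791
Compute passive force:
Pp = 0.5 * Kp * gamma * H^2
Pp = 0.5 * 4.022791 * 16.9 * 6.3^2
Pp = 1349.17 kN/m


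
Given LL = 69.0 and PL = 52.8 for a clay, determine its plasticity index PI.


Using PI = LL - PL
PI = 69.0 - 52.8
PI = 16.2


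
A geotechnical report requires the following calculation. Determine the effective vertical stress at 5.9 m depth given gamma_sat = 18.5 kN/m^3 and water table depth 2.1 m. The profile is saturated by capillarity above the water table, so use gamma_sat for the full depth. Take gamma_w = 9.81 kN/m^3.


Total stress = gamma_sat * depth
sigma = 18.5 * 5.9 = 109.15 kPa
Pore water pressure u = gamma_w * (depth - d_wt)
u = 9.81 * (5.9 - 2.1) = 37.278 kPa
Effective stress = sigma - u
sigma' = 109.15 - 37.278 = 71.87 kPa


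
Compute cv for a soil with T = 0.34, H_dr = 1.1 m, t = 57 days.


Result: 0.00722 m^2/day

Derivation:
Using cv = T * H_dr^2 / t
H_dr^2 = 1.1^2 = 1.21
cv = 0.34 * 1.21 / 57
cv = 0.00722 m^2/day


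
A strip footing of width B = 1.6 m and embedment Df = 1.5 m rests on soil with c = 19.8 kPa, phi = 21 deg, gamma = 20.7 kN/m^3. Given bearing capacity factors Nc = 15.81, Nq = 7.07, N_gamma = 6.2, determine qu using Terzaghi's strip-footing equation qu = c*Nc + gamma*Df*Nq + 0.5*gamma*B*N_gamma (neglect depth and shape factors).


Result: 635.23 kPa

Derivation:
Compute qu = c*Nc + gamma*Df*Nq + 0.5*gamma*B*N_gamma
Term 1: 19.8 * 15.81 = 313.038
Term 2: 20.7 * 1.5 * 7.07 = 219.5235
Term 3: 0.5 * 20.7 * 1.6 * 6.2 = 102.672
qu = 313.038 + 219.5235 + 102.672
qu = 635.23 kPa


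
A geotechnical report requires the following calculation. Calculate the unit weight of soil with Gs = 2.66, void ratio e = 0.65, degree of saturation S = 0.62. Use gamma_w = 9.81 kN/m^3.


Using gamma = gamma_w * (Gs + S*e) / (1 + e)
Numerator: Gs + S*e = 2.66 + 0.62*0.65 = 3.063
Denominator: 1 + e = 1 + 0.65 = 1.65
gamma = 9.81 * 3.063 / 1.65
gamma = 18.211 kN/m^3


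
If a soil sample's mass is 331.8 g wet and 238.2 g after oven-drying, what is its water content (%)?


Using w = (m_wet - m_dry) / m_dry * 100
m_wet - m_dry = 331.8 - 238.2 = 93.6 g
w = 93.6 / 238.2 * 100
w = 39.29 %


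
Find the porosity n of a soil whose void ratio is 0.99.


Using the relation n = e / (1 + e)
n = 0.99 / (1 + 0.99)
n = 0.99 / 1.99
n = 0.4975


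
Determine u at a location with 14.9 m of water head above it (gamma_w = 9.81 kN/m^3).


Using u = gamma_w * h_w
u = 9.81 * 14.9
u = 146.17 kPa


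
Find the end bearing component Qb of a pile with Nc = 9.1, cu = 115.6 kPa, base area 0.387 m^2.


Result: 407.11 kN

Derivation:
Using Qb = Nc * cu * Ab
Qb = 9.1 * 115.6 * 0.387
Qb = 407.11 kN


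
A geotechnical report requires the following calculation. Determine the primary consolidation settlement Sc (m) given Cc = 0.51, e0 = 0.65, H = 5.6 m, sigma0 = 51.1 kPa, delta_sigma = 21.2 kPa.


Result: 0.2609 m

Derivation:
Using Sc = Cc * H / (1 + e0) * log10((sigma0 + delta_sigma) / sigma0)
Stress ratio = (51.1 + 21.2) / 51.1 = 1.41487
log10(1.41487) = 0.150717
Cc * H / (1 + e0) = 0.51 * 5.6 / (1 + 0.65) = 1.73091
Sc = 1.73091 * 0.150717
Sc = 0.2609 m


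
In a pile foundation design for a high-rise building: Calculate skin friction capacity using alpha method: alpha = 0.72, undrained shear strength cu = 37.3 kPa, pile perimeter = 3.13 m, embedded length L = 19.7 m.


Result: 1655.97 kN

Derivation:
Using Qs = alpha * cu * perimeter * L
Qs = 0.72 * 37.3 * 3.13 * 19.7
Qs = 1655.97 kN


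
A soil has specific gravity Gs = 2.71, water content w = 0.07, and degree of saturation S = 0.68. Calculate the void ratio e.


Using the relation e = Gs * w / S
e = 2.71 * 0.07 / 0.68
e = 0.279


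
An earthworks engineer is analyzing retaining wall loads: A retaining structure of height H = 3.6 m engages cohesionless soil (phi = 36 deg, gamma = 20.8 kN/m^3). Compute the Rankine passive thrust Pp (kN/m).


Result: 519.17 kN/m

Derivation:
Compute passive earth pressure coefficient:
Kp = tan^2(45 + phi/2) = tan^2(63.0) = 3.85184
Compute passive force:
Pp = 0.5 * Kp * gamma * H^2
Pp = 0.5 * 3.85184 * 20.8 * 3.6^2
Pp = 519.17 kN/m


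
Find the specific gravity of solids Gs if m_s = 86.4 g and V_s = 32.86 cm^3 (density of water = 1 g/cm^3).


Using Gs = m_s / (V_s * rho_w)
Since rho_w = 1 g/cm^3:
Gs = 86.4 / 32.86
Gs = 2.629


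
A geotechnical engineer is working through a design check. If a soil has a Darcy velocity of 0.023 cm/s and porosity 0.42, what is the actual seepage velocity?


Using v_s = v_d / n
v_s = 0.023 / 0.42
v_s = 0.05476 cm/s


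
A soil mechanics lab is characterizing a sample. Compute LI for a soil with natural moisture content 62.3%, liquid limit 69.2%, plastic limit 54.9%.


Result: 0.517

Derivation:
First compute the plasticity index:
PI = LL - PL = 69.2 - 54.9 = 14.3
Then compute the liquidity index:
LI = (w - PL) / PI
LI = (62.3 - 54.9) / 14.3
LI = 0.517


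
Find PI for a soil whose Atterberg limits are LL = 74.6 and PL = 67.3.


Result: 7.3

Derivation:
Using PI = LL - PL
PI = 74.6 - 67.3
PI = 7.3


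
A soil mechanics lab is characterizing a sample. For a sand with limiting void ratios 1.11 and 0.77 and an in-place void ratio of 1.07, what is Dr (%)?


Using Dr = (e_max - e) / (e_max - e_min) * 100
e_max - e = 1.11 - 1.07 = 0.04
e_max - e_min = 1.11 - 0.77 = 0.34
Dr = 0.04 / 0.34 * 100
Dr = 11.76 %


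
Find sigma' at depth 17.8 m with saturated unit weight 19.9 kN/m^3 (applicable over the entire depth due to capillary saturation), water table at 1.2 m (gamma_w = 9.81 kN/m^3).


Result: 191.37 kPa

Derivation:
Total stress = gamma_sat * depth
sigma = 19.9 * 17.8 = 354.22 kPa
Pore water pressure u = gamma_w * (depth - d_wt)
u = 9.81 * (17.8 - 1.2) = 162.846 kPa
Effective stress = sigma - u
sigma' = 354.22 - 162.846 = 191.37 kPa


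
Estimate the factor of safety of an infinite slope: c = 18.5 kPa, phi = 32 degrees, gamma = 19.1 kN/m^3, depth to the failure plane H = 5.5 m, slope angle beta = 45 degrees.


Result: 0.977

Derivation:
Using Fs = c / (gamma*H*sin(beta)*cos(beta)) + tan(phi)/tan(beta)
Cohesion contribution = 18.5 / (19.1*5.5*sin(45)*cos(45))
Cohesion contribution = 0.352213
Friction contribution = tan(32)/tan(45) = 0.624869
Fs = 0.352213 + 0.624869
Fs = 0.977


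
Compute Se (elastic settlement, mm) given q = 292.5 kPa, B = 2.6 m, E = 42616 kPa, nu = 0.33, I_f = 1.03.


Using Se = q * B * (1 - nu^2) * I_f / E
1 - nu^2 = 1 - 0.33^2 = 0.8911
Se = 292.5 * 2.6 * 0.8911 * 1.03 / 42616
Se = 0.016379 m
Convert to mm: Se = 0.016379 * 1000 = 16.379 mm


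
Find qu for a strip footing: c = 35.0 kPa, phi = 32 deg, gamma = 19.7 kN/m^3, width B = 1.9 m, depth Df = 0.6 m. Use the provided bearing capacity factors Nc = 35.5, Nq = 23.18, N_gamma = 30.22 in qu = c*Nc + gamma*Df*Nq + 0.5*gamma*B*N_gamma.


Result: 2082.05 kPa

Derivation:
Compute qu = c*Nc + gamma*Df*Nq + 0.5*gamma*B*N_gamma
Term 1: 35.0 * 35.5 = 1242.5
Term 2: 19.7 * 0.6 * 23.18 = 273.9876
Term 3: 0.5 * 19.7 * 1.9 * 30.22 = 565.5673
qu = 1242.5 + 273.9876 + 565.5673
qu = 2082.05 kPa


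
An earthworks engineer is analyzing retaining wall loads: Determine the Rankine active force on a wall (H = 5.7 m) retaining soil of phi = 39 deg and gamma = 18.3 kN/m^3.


Compute active earth pressure coefficient:
Ka = tan^2(45 - phi/2) = tan^2(25.5) = 0.227506
Compute active force:
Pa = 0.5 * Ka * gamma * H^2
Pa = 0.5 * 0.227506 * 18.3 * 5.7^2
Pa = 67.63 kN/m


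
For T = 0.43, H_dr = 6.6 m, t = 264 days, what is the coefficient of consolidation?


Using cv = T * H_dr^2 / t
H_dr^2 = 6.6^2 = 43.56
cv = 0.43 * 43.56 / 264
cv = 0.07095 m^2/day


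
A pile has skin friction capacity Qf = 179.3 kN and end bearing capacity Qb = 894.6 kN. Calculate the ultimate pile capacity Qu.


Using Qu = Qf + Qb
Qu = 179.3 + 894.6
Qu = 1073.9 kN


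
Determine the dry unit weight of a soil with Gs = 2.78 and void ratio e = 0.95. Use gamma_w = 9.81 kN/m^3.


Result: 13.986 kN/m^3

Derivation:
Using gamma_d = Gs * gamma_w / (1 + e)
gamma_d = 2.78 * 9.81 / (1 + 0.95)
gamma_d = 2.78 * 9.81 / 1.95
gamma_d = 13.986 kN/m^3


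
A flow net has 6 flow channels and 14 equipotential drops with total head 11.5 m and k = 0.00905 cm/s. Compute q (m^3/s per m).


Result: 0.000446 m^3/s per m

Derivation:
Convert k to m/s for unit consistency with H:
k = 0.00905 cm/s = 0.00905 / 100 m/s = 9.05e-05 m/s
Using q = k * H * Nf / Nd
Nf / Nd = 6 / 14 = 0.4286
q = 9.05e-05 * 11.5 * 0.4286
q = 0.000446 m^3/s per m


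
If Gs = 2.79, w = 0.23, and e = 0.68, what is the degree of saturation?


Result: 0.9437

Derivation:
Using S = Gs * w / e
S = 2.79 * 0.23 / 0.68
S = 0.9437


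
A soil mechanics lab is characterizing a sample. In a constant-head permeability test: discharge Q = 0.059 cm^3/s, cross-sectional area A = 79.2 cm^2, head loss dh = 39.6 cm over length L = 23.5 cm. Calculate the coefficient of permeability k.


Compute hydraulic gradient:
i = dh / L = 39.6 / 23.5 = 1.68511
Then apply Darcy's law:
k = Q / (A * i)
k = 0.059 / (79.2 * 1.68511)
k = 0.059 / 133.46
k = 0.000442 cm/s


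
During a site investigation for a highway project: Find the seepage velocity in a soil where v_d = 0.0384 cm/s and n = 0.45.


Using v_s = v_d / n
v_s = 0.0384 / 0.45
v_s = 0.08533 cm/s


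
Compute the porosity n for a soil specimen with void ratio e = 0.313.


Result: 0.2384

Derivation:
Using the relation n = e / (1 + e)
n = 0.313 / (1 + 0.313)
n = 0.313 / 1.313
n = 0.2384


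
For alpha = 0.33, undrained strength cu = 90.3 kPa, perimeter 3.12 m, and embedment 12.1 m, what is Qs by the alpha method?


Result: 1124.97 kN

Derivation:
Using Qs = alpha * cu * perimeter * L
Qs = 0.33 * 90.3 * 3.12 * 12.1
Qs = 1124.97 kN


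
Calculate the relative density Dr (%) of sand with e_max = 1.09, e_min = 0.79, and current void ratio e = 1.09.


Result: 0.0 %

Derivation:
Using Dr = (e_max - e) / (e_max - e_min) * 100
e_max - e = 1.09 - 1.09 = 0.0
e_max - e_min = 1.09 - 0.79 = 0.3
Dr = 0.0 / 0.3 * 100
Dr = 0.0 %
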